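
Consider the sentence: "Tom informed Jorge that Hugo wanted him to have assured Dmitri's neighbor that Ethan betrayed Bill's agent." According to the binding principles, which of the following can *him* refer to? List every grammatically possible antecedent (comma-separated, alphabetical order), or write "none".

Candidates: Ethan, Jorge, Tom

*him* is a pronoun; Principle B requires it to be free in its binding domain — the clause headed by 'wanted'.
— Ethan: subject of the clause headed by 'betrayed'; is c-commanded by the pronoun; coreference would bind this R-expression — blocked (Principle C).
— Jorge: object of the matrix clause; c-commands the pronoun but lies outside its binding domain — allowed.
— Tom: subject of the matrix clause; c-commands the pronoun but lies outside its binding domain — allowed.

Jorge, Tom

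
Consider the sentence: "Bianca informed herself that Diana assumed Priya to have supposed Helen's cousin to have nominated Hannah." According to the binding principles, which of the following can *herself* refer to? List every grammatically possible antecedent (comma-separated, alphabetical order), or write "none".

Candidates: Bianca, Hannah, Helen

Bianca

*herself* is a reflexive; Principle A requires it to be bound within its binding domain — the matrix clause.
— Bianca: subject of the matrix clause; c-commands the reflexive within its binding domain — allowed (Principle A).
— Hannah: object of the clause headed by 'nominated'; does not c-command the reflexive — cannot bind it (Principle A).
— Helen: possessor inside the subject DP of the clause headed by 'nominated'; does not c-command the reflexive — cannot bind it (Principle A).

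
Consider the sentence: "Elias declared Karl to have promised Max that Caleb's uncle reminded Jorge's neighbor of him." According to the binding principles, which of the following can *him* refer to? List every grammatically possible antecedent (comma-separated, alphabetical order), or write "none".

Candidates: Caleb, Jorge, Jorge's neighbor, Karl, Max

Caleb, Jorge, Karl, Max

*him* is a pronoun; Principle B requires it to be free in its binding domain — the clause headed by 'reminded'.
— Caleb: possessor inside the subject DP of the clause headed by 'reminded'; does not c-command the pronoun — Principle B does not apply; allowed.
— Jorge: possessor inside the object DP of the clause headed by 'reminded'; does not c-command the pronoun — Principle B does not apply; allowed.
— Jorge's neighbor: object of the clause headed by 'reminded'; c-commands the pronoun within its binding domain — blocked (Principle B).
— Karl: subject of the clause headed by 'promised'; c-commands the pronoun but lies outside its binding domain — allowed.
— Max: object of the clause headed by 'promised'; c-commands the pronoun but lies outside its binding domain — allowed.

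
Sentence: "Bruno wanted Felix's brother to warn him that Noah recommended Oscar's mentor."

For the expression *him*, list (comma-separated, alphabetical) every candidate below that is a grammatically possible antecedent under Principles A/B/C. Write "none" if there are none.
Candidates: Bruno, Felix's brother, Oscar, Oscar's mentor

Bruno

*him* is a pronoun; Principle B requires it to be free in its binding domain — the clause headed by 'warn'.
— Bruno: subject of the matrix clause; c-commands the pronoun but lies outside its binding domain — allowed.
— Felix's brother: subject of the clause headed by 'warn'; c-commands the pronoun within its binding domain — blocked (Principle B).
— Oscar: possessor inside the object DP of the clause headed by 'recommended'; is c-commanded by the pronoun; coreference would bind this R-expression — blocked (Principle C).
— Oscar's mentor: object of the clause headed by 'recommended'; is c-commanded by the pronoun; coreference would bind this R-expression — blocked (Principle C).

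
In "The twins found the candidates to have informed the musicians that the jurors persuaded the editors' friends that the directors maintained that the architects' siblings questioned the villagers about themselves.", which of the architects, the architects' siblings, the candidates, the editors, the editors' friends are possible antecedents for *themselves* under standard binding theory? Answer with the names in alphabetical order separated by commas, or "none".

*themselves* is a reflexive; Principle A requires it to be bound within its binding domain — the clause headed by 'questioned'.
— the architects: possessor inside the subject DP of the clause headed by 'questioned'; does not c-command the reflexive — cannot bind it (Principle A).
— the architects' siblings: subject of the clause headed by 'questioned'; c-commands the reflexive within its binding domain — allowed (Principle A).
— the candidates: subject of the clause headed by 'informed'; c-commands the reflexive but lies outside its binding domain — cannot bind it (Principle A).
— the editors: possessor inside the object DP of the clause headed by 'persuaded'; does not c-command the reflexive — cannot bind it (Principle A).
— the editors' friends: object of the clause headed by 'persuaded'; c-commands the reflexive but lies outside its binding domain — cannot bind it (Principle A).

the architects' siblings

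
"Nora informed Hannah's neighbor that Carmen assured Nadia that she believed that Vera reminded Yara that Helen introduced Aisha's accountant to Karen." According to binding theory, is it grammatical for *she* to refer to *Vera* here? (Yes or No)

*Vera* is an R-expression; Principle C requires it to be free (not bound by any c-commanding expression).
— she: subject of the clause headed by 'believed'; the pronoun c-commands the R-expression — coreference blocked (Principle C).

No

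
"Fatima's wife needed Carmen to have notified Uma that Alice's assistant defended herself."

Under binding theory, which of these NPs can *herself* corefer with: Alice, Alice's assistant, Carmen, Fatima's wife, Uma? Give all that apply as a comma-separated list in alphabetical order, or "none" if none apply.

Alice's assistant

*herself* is a reflexive; Principle A requires it to be bound within its binding domain — the clause headed by 'defended'.
— Alice: possessor inside the subject DP of the clause headed by 'defended'; does not c-command the reflexive — cannot bind it (Principle A).
— Alice's assistant: subject of the clause headed by 'defended'; c-commands the reflexive within its binding domain — allowed (Principle A).
— Carmen: subject of the clause headed by 'notified'; c-commands the reflexive but lies outside its binding domain — cannot bind it (Principle A).
— Fatima's wife: subject of the matrix clause; c-commands the reflexive but lies outside its binding domain — cannot bind it (Principle A).
— Uma: object of the clause headed by 'notified'; c-commands the reflexive but lies outside its binding domain — cannot bind it (Principle A).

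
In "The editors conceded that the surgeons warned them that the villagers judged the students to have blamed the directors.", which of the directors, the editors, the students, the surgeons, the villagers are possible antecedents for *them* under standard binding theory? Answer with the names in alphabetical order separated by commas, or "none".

*them* is a pronoun; Principle B requires it to be free in its binding domain — the clause headed by 'warned'.
— the directors: object of the clause headed by 'blamed'; is c-commanded by the pronoun; coreference would bind this R-expression — blocked (Principle C).
— the editors: subject of the matrix clause; c-commands the pronoun but lies outside its binding domain — allowed.
— the students: subject of the clause headed by 'blamed'; is c-commanded by the pronoun; coreference would bind this R-expression — blocked (Principle C).
— the surgeons: subject of the clause headed by 'warned'; c-commands the pronoun within its binding domain — blocked (Principle B).
— the villagers: subject of the clause headed by 'judged'; is c-commanded by the pronoun; coreference would bind this R-expression — blocked (Principle C).

the editors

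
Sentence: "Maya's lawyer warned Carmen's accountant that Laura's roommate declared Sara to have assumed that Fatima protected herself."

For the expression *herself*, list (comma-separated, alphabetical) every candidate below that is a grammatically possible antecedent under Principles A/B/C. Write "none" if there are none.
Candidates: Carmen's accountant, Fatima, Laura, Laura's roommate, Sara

Fatima

*herself* is a reflexive; Principle A requires it to be bound within its binding domain — the clause headed by 'protected'.
— Carmen's accountant: object of the matrix clause; c-commands the reflexive but lies outside its binding domain — cannot bind it (Principle A).
— Fatima: subject of the clause headed by 'protected'; c-commands the reflexive within its binding domain — allowed (Principle A).
— Laura: possessor inside the subject DP of the clause headed by 'declared'; does not c-command the reflexive — cannot bind it (Principle A).
— Laura's roommate: subject of the clause headed by 'declared'; c-commands the reflexive but lies outside its binding domain — cannot bind it (Principle A).
— Sara: subject of the clause headed by 'assumed'; c-commands the reflexive but lies outside its binding domain — cannot bind it (Principle A).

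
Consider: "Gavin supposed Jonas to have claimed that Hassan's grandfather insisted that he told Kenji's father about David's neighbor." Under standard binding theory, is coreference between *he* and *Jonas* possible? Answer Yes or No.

Yes

*Jonas* is an R-expression; Principle C requires it to be free (not bound by any c-commanding expression).
— he: subject of the clause headed by 'told'; the pronoun does not c-command the R-expression — coreference allowed.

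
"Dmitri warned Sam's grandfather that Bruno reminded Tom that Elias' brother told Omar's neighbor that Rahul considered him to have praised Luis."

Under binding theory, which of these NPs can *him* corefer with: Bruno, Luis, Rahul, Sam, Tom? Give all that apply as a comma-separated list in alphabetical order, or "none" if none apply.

Bruno, Sam, Tom

*him* is a pronoun; Principle B requires it to be free in its binding domain — the clause headed by 'considered'.
— Bruno: subject of the clause headed by 'reminded'; c-commands the pronoun but lies outside its binding domain — allowed.
— Luis: object of the clause headed by 'praised'; is c-commanded by the pronoun; coreference would bind this R-expression — blocked (Principle C).
— Rahul: subject of the clause headed by 'considered'; c-commands the pronoun within its binding domain — blocked (Principle B).
— Sam: possessor inside the object DP of the matrix clause; does not c-command the pronoun — Principle B does not apply; allowed.
— Tom: object of the clause headed by 'reminded'; c-commands the pronoun but lies outside its binding domain — allowed.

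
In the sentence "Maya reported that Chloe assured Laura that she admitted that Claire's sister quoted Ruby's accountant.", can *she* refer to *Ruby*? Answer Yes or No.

No

*she* is a pronoun; Principle B requires it to be free in its binding domain — the clause headed by 'admitted'.
— Ruby: possessor inside the object DP of the clause headed by 'quoted'; is c-commanded by the pronoun; coreference would bind this R-expression — blocked (Principle C).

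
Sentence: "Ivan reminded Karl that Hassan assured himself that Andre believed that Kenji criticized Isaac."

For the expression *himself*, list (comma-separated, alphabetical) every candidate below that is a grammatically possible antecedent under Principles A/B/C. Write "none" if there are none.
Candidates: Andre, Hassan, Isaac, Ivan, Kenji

Hassan

*himself* is a reflexive; Principle A requires it to be bound within its binding domain — the clause headed by 'assured'.
— Andre: subject of the clause headed by 'believed'; does not c-command the reflexive — cannot bind it (Principle A).
— Hassan: subject of the clause headed by 'assured'; c-commands the reflexive within its binding domain — allowed (Principle A).
— Isaac: object of the clause headed by 'criticized'; does not c-command the reflexive — cannot bind it (Principle A).
— Ivan: subject of the matrix clause; c-commands the reflexive but lies outside its binding domain — cannot bind it (Principle A).
— Kenji: subject of the clause headed by 'criticized'; does not c-command the reflexive — cannot bind it (Principle A).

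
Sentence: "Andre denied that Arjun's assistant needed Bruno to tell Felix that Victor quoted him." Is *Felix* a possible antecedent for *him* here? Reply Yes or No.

*him* is a pronoun; Principle B requires it to be free in its binding domain — the clause headed by 'quoted'.
— Felix: object of the clause headed by 'tell'; c-commands the pronoun but lies outside its binding domain — allowed.

Yes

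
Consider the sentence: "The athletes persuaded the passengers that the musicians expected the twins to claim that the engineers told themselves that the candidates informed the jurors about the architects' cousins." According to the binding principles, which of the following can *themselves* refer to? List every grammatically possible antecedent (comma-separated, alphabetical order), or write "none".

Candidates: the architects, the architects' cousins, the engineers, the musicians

the engineers

*themselves* is a reflexive; Principle A requires it to be bound within its binding domain — the clause headed by 'told'.
— the architects: possessor inside the second object DP of the clause headed by 'informed'; does not c-command the reflexive — cannot bind it (Principle A).
— the architects' cousins: second object of the clause headed by 'informed'; does not c-command the reflexive — cannot bind it (Principle A).
— the engineers: subject of the clause headed by 'told'; c-commands the reflexive within its binding domain — allowed (Principle A).
— the musicians: subject of the clause headed by 'expected'; c-commands the reflexive but lies outside its binding domain — cannot bind it (Principle A).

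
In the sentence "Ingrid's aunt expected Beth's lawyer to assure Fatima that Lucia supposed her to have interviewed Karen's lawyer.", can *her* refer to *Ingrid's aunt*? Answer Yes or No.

*her* is a pronoun; Principle B requires it to be free in its binding domain — the clause headed by 'supposed'.
— Ingrid's aunt: subject of the matrix clause; c-commands the pronoun but lies outside its binding domain — allowed.

Yes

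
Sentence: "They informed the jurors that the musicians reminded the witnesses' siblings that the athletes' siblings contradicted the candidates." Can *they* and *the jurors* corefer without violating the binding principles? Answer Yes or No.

*the jurors* is an R-expression; Principle C requires it to be free (not bound by any c-commanding expression).
— they: subject of the matrix clause; the pronoun c-commands the R-expression — coreference blocked (Principle C).

No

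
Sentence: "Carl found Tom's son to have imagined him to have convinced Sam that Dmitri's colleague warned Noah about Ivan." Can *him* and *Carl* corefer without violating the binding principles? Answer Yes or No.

Yes

*Carl* is an R-expression; Principle C requires it to be free (not bound by any c-commanding expression).
— him: subject of the clause headed by 'convinced'; the pronoun does not c-command the R-expression — coreference allowed.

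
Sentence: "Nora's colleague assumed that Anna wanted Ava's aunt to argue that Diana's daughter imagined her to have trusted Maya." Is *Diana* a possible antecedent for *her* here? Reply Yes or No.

*her* is a pronoun; Principle B requires it to be free in its binding domain — the clause headed by 'imagined'.
— Diana: possessor inside the subject DP of the clause headed by 'imagined'; does not c-command the pronoun — Principle B does not apply; allowed.

Yes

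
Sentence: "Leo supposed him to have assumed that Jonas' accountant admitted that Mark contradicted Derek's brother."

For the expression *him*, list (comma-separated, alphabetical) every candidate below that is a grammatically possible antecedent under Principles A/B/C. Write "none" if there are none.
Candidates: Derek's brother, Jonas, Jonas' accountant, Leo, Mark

none

*him* is a pronoun; Principle B requires it to be free in its binding domain — the matrix clause.
— Derek's brother: object of the clause headed by 'contradicted'; is c-commanded by the pronoun; coreference would bind this R-expression — blocked (Principle C).
— Jonas: possessor inside the subject DP of the clause headed by 'admitted'; is c-commanded by the pronoun; coreference would bind this R-expression — blocked (Principle C).
— Jonas' accountant: subject of the clause headed by 'admitted'; is c-commanded by the pronoun; coreference would bind this R-expression — blocked (Principle C).
— Leo: subject of the matrix clause; c-commands the pronoun within its binding domain — blocked (Principle B).
— Mark: subject of the clause headed by 'contradicted'; is c-commanded by the pronoun; coreference would bind this R-expression — blocked (Principle C).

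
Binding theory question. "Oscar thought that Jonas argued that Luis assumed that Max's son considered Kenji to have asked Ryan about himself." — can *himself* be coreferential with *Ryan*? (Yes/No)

*himself* is a reflexive; Principle A requires it to be bound within its binding domain — the clause headed by 'asked'.
— Ryan: object of the clause headed by 'asked'; c-commands the reflexive within its binding domain — allowed (Principle A).

Yes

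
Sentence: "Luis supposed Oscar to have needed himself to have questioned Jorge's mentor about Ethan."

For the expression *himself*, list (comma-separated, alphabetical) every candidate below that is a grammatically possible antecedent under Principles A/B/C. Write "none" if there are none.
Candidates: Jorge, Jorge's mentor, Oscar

*himself* is a reflexive; Principle A requires it to be bound within its binding domain — the clause headed by 'needed'.
— Jorge: possessor inside the object DP of the clause headed by 'questioned'; does not c-command the reflexive — cannot bind it (Principle A).
— Jorge's mentor: object of the clause headed by 'questioned'; does not c-command the reflexive — cannot bind it (Principle A).
— Oscar: subject of the clause headed by 'needed'; c-commands the reflexive within its binding domain — allowed (Principle A).

Oscar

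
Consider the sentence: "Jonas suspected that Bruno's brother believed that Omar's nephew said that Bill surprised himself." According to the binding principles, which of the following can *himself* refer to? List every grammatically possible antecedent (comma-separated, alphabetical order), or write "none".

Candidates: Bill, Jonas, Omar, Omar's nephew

Bill

*himself* is a reflexive; Principle A requires it to be bound within its binding domain — the clause headed by 'surprised'.
— Bill: subject of the clause headed by 'surprised'; c-commands the reflexive within its binding domain — allowed (Principle A).
— Jonas: subject of the matrix clause; c-commands the reflexive but lies outside its binding domain — cannot bind it (Principle A).
— Omar: possessor inside the subject DP of the clause headed by 'said'; does not c-command the reflexive — cannot bind it (Principle A).
— Omar's nephew: subject of the clause headed by 'said'; c-commands the reflexive but lies outside its binding domain — cannot bind it (Principle A).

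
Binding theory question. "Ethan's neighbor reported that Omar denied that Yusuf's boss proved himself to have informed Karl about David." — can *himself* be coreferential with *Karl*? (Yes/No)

*himself* is a reflexive; Principle A requires it to be bound within its binding domain — the clause headed by 'proved'.
— Karl: object of the clause headed by 'informed'; does not c-command the reflexive — cannot bind it (Principle A).

No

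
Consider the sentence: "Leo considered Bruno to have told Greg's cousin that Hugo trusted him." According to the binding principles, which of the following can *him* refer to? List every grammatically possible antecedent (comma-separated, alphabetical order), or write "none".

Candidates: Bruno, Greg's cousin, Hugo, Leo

*him* is a pronoun; Principle B requires it to be free in its binding domain — the clause headed by 'trusted'.
— Bruno: subject of the clause headed by 'told'; c-commands the pronoun but lies outside its binding domain — allowed.
— Greg's cousin: object of the clause headed by 'told'; c-commands the pronoun but lies outside its binding domain — allowed.
— Hugo: subject of the clause headed by 'trusted'; c-commands the pronoun within its binding domain — blocked (Principle B).
— Leo: subject of the matrix clause; c-commands the pronoun but lies outside its binding domain — allowed.

Bruno, Greg's cousin, Leo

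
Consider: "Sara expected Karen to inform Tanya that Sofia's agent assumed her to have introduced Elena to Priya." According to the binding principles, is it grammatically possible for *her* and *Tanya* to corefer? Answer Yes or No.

*her* is a pronoun; Principle B requires it to be free in its binding domain — the clause headed by 'assumed'.
— Tanya: object of the clause headed by 'inform'; c-commands the pronoun but lies outside its binding domain — allowed.

Yes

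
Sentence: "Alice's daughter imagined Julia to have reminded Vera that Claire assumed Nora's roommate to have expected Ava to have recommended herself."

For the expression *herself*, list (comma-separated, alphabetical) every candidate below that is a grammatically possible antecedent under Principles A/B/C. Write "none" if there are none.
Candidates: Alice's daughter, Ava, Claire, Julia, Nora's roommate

*herself* is a reflexive; Principle A requires it to be bound within its binding domain — the clause headed by 'recommended'.
— Alice's daughter: subject of the matrix clause; c-commands the reflexive but lies outside its binding domain — cannot bind it (Principle A).
— Ava: subject of the clause headed by 'recommended'; c-commands the reflexive within its binding domain — allowed (Principle A).
— Claire: subject of the clause headed by 'assumed'; c-commands the reflexive but lies outside its binding domain — cannot bind it (Principle A).
— Julia: subject of the clause headed by 'reminded'; c-commands the reflexive but lies outside its binding domain — cannot bind it (Principle A).
— Nora's roommate: subject of the clause headed by 'expected'; c-commands the reflexive but lies outside its binding domain — cannot bind it (Principle A).

Ava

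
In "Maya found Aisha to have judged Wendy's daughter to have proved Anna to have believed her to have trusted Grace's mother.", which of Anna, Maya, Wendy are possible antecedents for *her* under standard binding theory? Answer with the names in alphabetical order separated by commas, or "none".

Maya, Wendy

*her* is a pronoun; Principle B requires it to be free in its binding domain — the clause headed by 'believed'.
— Anna: subject of the clause headed by 'believed'; c-commands the pronoun within its binding domain — blocked (Principle B).
— Maya: subject of the matrix clause; c-commands the pronoun but lies outside its binding domain — allowed.
— Wendy: possessor inside the subject DP of the clause headed by 'proved'; does not c-command the pronoun — Principle B does not apply; allowed.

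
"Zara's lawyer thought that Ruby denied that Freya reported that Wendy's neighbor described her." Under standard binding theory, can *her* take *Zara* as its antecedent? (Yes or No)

Yes

*her* is a pronoun; Principle B requires it to be free in its binding domain — the clause headed by 'described'.
— Zara: possessor inside the subject DP of the matrix clause; does not c-command the pronoun — Principle B does not apply; allowed.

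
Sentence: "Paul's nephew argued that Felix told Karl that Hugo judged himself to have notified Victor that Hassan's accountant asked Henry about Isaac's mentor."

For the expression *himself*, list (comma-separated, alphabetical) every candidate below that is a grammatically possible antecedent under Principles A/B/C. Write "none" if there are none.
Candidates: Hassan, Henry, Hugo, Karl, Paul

*himself* is a reflexive; Principle A requires it to be bound within its binding domain — the clause headed by 'judged'.
— Hassan: possessor inside the subject DP of the clause headed by 'asked'; does not c-command the reflexive — cannot bind it (Principle A).
— Henry: object of the clause headed by 'asked'; does not c-command the reflexive — cannot bind it (Principle A).
— Hugo: subject of the clause headed by 'judged'; c-commands the reflexive within its binding domain — allowed (Principle A).
— Karl: object of the clause headed by 'told'; c-commands the reflexive but lies outside its binding domain — cannot bind it (Principle A).
— Paul: possessor inside the subject DP of the matrix clause; does not c-command the reflexive — cannot bind it (Principle A).

Hugo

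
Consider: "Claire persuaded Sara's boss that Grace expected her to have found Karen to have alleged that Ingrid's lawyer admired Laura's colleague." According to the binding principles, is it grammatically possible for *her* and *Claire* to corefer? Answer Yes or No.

*her* is a pronoun; Principle B requires it to be free in its binding domain — the clause headed by 'expected'.
— Claire: subject of the matrix clause; c-commands the pronoun but lies outside its binding domain — allowed.

Yes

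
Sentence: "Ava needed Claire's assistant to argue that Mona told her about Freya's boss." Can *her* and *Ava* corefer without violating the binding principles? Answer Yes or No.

*Ava* is an R-expression; Principle C requires it to be free (not bound by any c-commanding expression).
— her: object of the clause headed by 'told'; the pronoun does not c-command the R-expression — coreference allowed.

Yes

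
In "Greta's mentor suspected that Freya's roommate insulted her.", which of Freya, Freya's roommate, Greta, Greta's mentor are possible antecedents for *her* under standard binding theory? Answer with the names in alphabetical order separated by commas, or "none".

Freya, Greta, Greta's mentor

*her* is a pronoun; Principle B requires it to be free in its binding domain — the clause headed by 'insulted'.
— Freya: possessor inside the subject DP of the clause headed by 'insulted'; does not c-command the pronoun — Principle B does not apply; allowed.
— Freya's roommate: subject of the clause headed by 'insulted'; c-commands the pronoun within its binding domain — blocked (Principle B).
— Greta: possessor inside the subject DP of the matrix clause; does not c-command the pronoun — Principle B does not apply; allowed.
— Greta's mentor: subject of the matrix clause; c-commands the pronoun but lies outside its binding domain — allowed.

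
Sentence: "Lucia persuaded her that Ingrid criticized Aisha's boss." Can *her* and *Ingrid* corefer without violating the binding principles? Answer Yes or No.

No

*Ingrid* is an R-expression; Principle C requires it to be free (not bound by any c-commanding expression).
— her: object of the matrix clause; the pronoun c-commands the R-expression — coreference blocked (Principle C).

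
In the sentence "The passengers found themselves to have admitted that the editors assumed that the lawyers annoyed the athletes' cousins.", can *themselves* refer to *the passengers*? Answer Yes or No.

Yes

*themselves* is a reflexive; Principle A requires it to be bound within its binding domain — the matrix clause.
— the passengers: subject of the matrix clause; c-commands the reflexive within its binding domain — allowed (Principle A).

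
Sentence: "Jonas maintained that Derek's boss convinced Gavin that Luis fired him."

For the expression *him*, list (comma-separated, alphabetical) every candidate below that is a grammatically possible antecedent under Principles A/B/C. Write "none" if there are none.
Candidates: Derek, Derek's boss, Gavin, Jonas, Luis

Derek, Derek's boss, Gavin, Jonas

*him* is a pronoun; Principle B requires it to be free in its binding domain — the clause headed by 'fired'.
— Derek: possessor inside the subject DP of the clause headed by 'convinced'; does not c-command the pronoun — Principle B does not apply; allowed.
— Derek's boss: subject of the clause headed by 'convinced'; c-commands the pronoun but lies outside its binding domain — allowed.
— Gavin: object of the clause headed by 'convinced'; c-commands the pronoun but lies outside its binding domain — allowed.
— Jonas: subject of the matrix clause; c-commands the pronoun but lies outside its binding domain — allowed.
— Luis: subject of the clause headed by 'fired'; c-commands the pronoun within its binding domain — blocked (Principle B).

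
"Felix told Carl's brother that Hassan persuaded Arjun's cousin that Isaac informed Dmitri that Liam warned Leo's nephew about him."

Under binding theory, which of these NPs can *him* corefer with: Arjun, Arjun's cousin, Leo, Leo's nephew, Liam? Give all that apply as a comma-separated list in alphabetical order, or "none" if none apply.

Arjun, Arjun's cousin, Leo

*him* is a pronoun; Principle B requires it to be free in its binding domain — the clause headed by 'warned'.
— Arjun: possessor inside the object DP of the clause headed by 'persuaded'; does not c-command the pronoun — Principle B does not apply; allowed.
— Arjun's cousin: object of the clause headed by 'persuaded'; c-commands the pronoun but lies outside its binding domain — allowed.
— Leo: possessor inside the object DP of the clause headed by 'warned'; does not c-command the pronoun — Principle B does not apply; allowed.
— Leo's nephew: object of the clause headed by 'warned'; c-commands the pronoun within its binding domain — blocked (Principle B).
— Liam: subject of the clause headed by 'warned'; c-commands the pronoun within its binding domain — blocked (Principle B).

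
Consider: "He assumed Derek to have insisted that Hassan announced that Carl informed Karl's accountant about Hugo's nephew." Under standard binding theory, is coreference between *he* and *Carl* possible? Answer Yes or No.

*Carl* is an R-expression; Principle C requires it to be free (not bound by any c-commanding expression).
— he: subject of the matrix clause; the pronoun c-commands the R-expression — coreference blocked (Principle C).

No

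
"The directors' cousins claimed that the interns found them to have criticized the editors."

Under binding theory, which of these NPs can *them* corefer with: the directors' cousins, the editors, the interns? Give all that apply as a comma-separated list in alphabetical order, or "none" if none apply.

the directors' cousins

*them* is a pronoun; Principle B requires it to be free in its binding domain — the clause headed by 'found'.
— the directors' cousins: subject of the matrix clause; c-commands the pronoun but lies outside its binding domain — allowed.
— the editors: object of the clause headed by 'criticized'; is c-commanded by the pronoun; coreference would bind this R-expression — blocked (Principle C).
— the interns: subject of the clause headed by 'found'; c-commands the pronoun within its binding domain — blocked (Principle B).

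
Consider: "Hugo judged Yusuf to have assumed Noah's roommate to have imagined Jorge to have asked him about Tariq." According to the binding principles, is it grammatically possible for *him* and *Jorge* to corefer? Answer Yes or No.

*him* is a pronoun; Principle B requires it to be free in its binding domain — the clause headed by 'asked'.
— Jorge: subject of the clause headed by 'asked'; c-commands the pronoun within its binding domain — blocked (Principle B).

No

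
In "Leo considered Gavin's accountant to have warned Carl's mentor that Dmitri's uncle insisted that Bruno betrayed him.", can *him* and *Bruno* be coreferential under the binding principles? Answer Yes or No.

No

*Bruno* is an R-expression; Principle C requires it to be free (not bound by any c-commanding expression).
— him: object of the clause headed by 'betrayed'; the R-expression locally c-commands the pronoun — coreference blocked (Principle B on the pronoun).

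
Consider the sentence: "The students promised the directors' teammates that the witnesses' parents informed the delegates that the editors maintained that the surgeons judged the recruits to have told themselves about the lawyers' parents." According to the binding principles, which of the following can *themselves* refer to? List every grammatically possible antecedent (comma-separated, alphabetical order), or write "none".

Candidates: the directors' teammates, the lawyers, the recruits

*themselves* is a reflexive; Principle A requires it to be bound within its binding domain — the clause headed by 'told'.
— the directors' teammates: object of the matrix clause; c-commands the reflexive but lies outside its binding domain — cannot bind it (Principle A).
— the lawyers: possessor inside the second object DP of the clause headed by 'told'; does not c-command the reflexive — cannot bind it (Principle A).
— the recruits: subject of the clause headed by 'told'; c-commands the reflexive within its binding domain — allowed (Principle A).

the recruits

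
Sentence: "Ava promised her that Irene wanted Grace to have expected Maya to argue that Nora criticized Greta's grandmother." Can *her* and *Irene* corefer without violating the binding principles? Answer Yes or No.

No

*Irene* is an R-expression; Principle C requires it to be free (not bound by any c-commanding expression).
— her: object of the matrix clause; the pronoun c-commands the R-expression — coreference blocked (Principle C).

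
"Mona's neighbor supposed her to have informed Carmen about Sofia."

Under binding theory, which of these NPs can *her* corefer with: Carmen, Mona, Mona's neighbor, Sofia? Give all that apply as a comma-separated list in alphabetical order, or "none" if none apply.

*her* is a pronoun; Principle B requires it to be free in its binding domain — the matrix clause.
— Carmen: object of the clause headed by 'informed'; is c-commanded by the pronoun; coreference would bind this R-expression — blocked (Principle C).
— Mona: possessor inside the subject DP of the matrix clause; does not c-command the pronoun — Principle B does not apply; allowed.
— Mona's neighbor: subject of the matrix clause; c-commands the pronoun within its binding domain — blocked (Principle B).
— Sofia: second object of the clause headed by 'informed'; is c-commanded by the pronoun; coreference would bind this R-expression — blocked (Principle C).

Mona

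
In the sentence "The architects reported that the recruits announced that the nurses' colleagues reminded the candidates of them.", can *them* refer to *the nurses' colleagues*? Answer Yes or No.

*them* is a pronoun; Principle B requires it to be free in its binding domain — the clause headed by 'reminded'.
— the nurses' colleagues: subject of the clause headed by 'reminded'; c-commands the pronoun within its binding domain — blocked (Principle B).

No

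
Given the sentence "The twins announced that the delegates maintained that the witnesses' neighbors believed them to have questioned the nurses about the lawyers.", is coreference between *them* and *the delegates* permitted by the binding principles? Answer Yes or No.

Yes

*them* is a pronoun; Principle B requires it to be free in its binding domain — the clause headed by 'believed'.
— the delegates: subject of the clause headed by 'maintained'; c-commands the pronoun but lies outside its binding domain — allowed.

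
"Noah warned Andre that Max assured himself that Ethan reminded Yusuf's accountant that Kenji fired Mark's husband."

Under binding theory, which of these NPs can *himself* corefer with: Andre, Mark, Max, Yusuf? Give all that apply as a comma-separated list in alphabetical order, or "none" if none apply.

*himself* is a reflexive; Principle A requires it to be bound within its binding domain — the clause headed by 'assured'.
— Andre: object of the matrix clause; c-commands the reflexive but lies outside its binding domain — cannot bind it (Principle A).
— Mark: possessor inside the object DP of the clause headed by 'fired'; does not c-command the reflexive — cannot bind it (Principle A).
— Max: subject of the clause headed by 'assured'; c-commands the reflexive within its binding domain — allowed (Principle A).
— Yusuf: possessor inside the object DP of the clause headed by 'reminded'; does not c-command the reflexive — cannot bind it (Principle A).

Max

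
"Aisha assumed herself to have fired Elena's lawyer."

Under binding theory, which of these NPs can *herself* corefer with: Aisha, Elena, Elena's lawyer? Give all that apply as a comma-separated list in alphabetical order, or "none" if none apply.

*herself* is a reflexive; Principle A requires it to be bound within its binding domain — the matrix clause.
— Aisha: subject of the matrix clause; c-commands the reflexive within its binding domain — allowed (Principle A).
— Elena: possessor inside the object DP of the clause headed by 'fired'; does not c-command the reflexive — cannot bind it (Principle A).
— Elena's lawyer: object of the clause headed by 'fired'; does not c-command the reflexive — cannot bind it (Principle A).

Aisha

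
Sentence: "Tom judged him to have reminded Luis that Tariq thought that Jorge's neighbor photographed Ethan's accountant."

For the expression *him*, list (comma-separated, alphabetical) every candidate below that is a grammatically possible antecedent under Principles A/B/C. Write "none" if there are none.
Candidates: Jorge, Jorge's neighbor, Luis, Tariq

none

*him* is a pronoun; Principle B requires it to be free in its binding domain — the matrix clause.
— Jorge: possessor inside the subject DP of the clause headed by 'photographed'; is c-commanded by the pronoun; coreference would bind this R-expression — blocked (Principle C).
— Jorge's neighbor: subject of the clause headed by 'photographed'; is c-commanded by the pronoun; coreference would bind this R-expression — blocked (Principle C).
— Luis: object of the clause headed by 'reminded'; is c-commanded by the pronoun; coreference would bind this R-expression — blocked (Principle C).
— Tariq: subject of the clause headed by 'thought'; is c-commanded by the pronoun; coreference would bind this R-expression — blocked (Principle C).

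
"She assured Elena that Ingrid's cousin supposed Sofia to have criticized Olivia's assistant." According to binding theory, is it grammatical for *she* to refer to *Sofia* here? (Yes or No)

No

*Sofia* is an R-expression; Principle C requires it to be free (not bound by any c-commanding expression).
— she: subject of the matrix clause; the pronoun c-commands the R-expression — coreference blocked (Principle C).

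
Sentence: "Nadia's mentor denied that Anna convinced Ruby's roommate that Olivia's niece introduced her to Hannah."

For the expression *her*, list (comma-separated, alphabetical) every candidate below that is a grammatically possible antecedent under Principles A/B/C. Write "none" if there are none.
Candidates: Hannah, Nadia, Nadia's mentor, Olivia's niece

*her* is a pronoun; Principle B requires it to be free in its binding domain — the clause headed by 'introduced'.
— Hannah: second object of the clause headed by 'introduced'; is c-commanded by the pronoun; coreference would bind this R-expression — blocked (Principle C).
— Nadia: possessor inside the subject DP of the matrix clause; does not c-command the pronoun — Principle B does not apply; allowed.
— Nadia's mentor: subject of the matrix clause; c-commands the pronoun but lies outside its binding domain — allowed.
— Olivia's niece: subject of the clause headed by 'introduced'; c-commands the pronoun within its binding domain — blocked (Principle B).

Nadia, Nadia's mentor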